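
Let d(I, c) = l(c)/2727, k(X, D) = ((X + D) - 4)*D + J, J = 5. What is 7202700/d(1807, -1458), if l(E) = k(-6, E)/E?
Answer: -28637690308200/2140349 ≈ -1.3380e+7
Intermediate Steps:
k(X, D) = 5 + D*(-4 + D + X) (k(X, D) = ((X + D) - 4)*D + 5 = ((D + X) - 4)*D + 5 = (-4 + D + X)*D + 5 = D*(-4 + D + X) + 5 = 5 + D*(-4 + D + X))
l(E) = (5 + E² - 10*E)/E (l(E) = (5 + E² - 4*E + E*(-6))/E = (5 + E² - 4*E - 6*E)/E = (5 + E² - 10*E)/E)
d(I, c) = -10/2727 + c/2727 + 5/(2727*c) (d(I, c) = (-10 + c + 5/c)/2727 = (-10 + c + 5/c)*(1/2727) = -10/2727 + c/2727 + 5/(2727*c))
7202700/d(1807, -1458) = 7202700/(((1/2727)*(5 + (-1458)² - 10*(-1458))/(-1458))) = 7202700/(((1/2727)*(-1/1458)*(5 + 2125764 + 14580))) = 7202700/(((1/2727)*(-1/1458)*2140349)) = 7202700/(-2140349/3975966) = 7202700*(-3975966/2140349) = -28637690308200/2140349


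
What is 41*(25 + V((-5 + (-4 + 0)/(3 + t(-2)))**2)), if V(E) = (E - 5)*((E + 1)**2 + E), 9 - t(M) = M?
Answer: 95874155845/117649 ≈ 8.1492e+5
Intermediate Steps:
t(M) = 9 - M
V(E) = (-5 + E)*(E + (1 + E)**2) (V(E) = (-5 + E)*((1 + E)**2 + E) = (-5 + E)*(E + (1 + E)**2))
41*(25 + V((-5 + (-4 + 0)/(3 + t(-2)))**2)) = 41*(25 + (-5 + ((-5 + (-4 + 0)/(3 + (9 - 1*(-2))))**2)**3 - 14*(-5 + (-4 + 0)/(3 + (9 - 1*(-2))))**2 - 2*(-5 + (-4 + 0)/(3 + (9 - 1*(-2))))**4)) = 41*(25 + (-5 + ((-5 - 4/(3 + (9 + 2)))**2)**3 - 14*(-5 - 4/(3 + (9 + 2)))**2 - 2*(-5 - 4/(3 + (9 + 2)))**4)) = 41*(25 + (-5 + ((-5 - 4/(3 + 11))**2)**3 - 14*(-5 - 4/(3 + 11))**2 - 2*(-5 - 4/(3 + 11))**4)) = 41*(25 + (-5 + ((-5 - 4/14)**2)**3 - 14*(-5 - 4/14)**2 - 2*(-5 - 4/14)**4)) = 41*(25 + (-5 + ((-5 - 4*1/14)**2)**3 - 14*(-5 - 4*1/14)**2 - 2*(-5 - 4*1/14)**4)) = 41*(25 + (-5 + ((-5 - 2/7)**2)**3 - 14*(-5 - 2/7)**2 - 2*(-5 - 2/7)**4)) = 41*(25 + (-5 + ((-37/7)**2)**3 - 14*(-37/7)**2 - 2*((-37/7)**2)**2)) = 41*(25 + (-5 + (1369/49)**3 - 14*1369/49 - 2*(1369/49)**2)) = 41*(25 + (-5 + 2565726409/117649 - 2738/7 - 2*1874161/2401)) = 41*(25 + (-5 + 2565726409/117649 - 2738/7 - 3748322/2401)) = 41*(25 + 2335452820/117649) = 41*(2338394045/117649) = 95874155845/117649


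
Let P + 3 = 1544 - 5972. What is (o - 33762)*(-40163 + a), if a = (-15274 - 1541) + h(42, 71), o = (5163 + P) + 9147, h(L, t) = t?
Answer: 1359109881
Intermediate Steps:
P = -4431 (P = -3 + (1544 - 5972) = -3 - 4428 = -4431)
o = 9879 (o = (5163 - 4431) + 9147 = 732 + 9147 = 9879)
a = -16744 (a = (-15274 - 1541) + 71 = -16815 + 71 = -16744)
(o - 33762)*(-40163 + a) = (9879 - 33762)*(-40163 - 16744) = -23883*(-56907) = 1359109881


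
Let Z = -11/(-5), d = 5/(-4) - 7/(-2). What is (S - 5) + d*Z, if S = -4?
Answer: -81/20 ≈ -4.0500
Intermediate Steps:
d = 9/4 (d = 5*(-¼) - 7*(-½) = -5/4 + 7/2 = 9/4 ≈ 2.2500)
Z = 11/5 (Z = -11*(-⅕) = 11/5 ≈ 2.2000)
(S - 5) + d*Z = (-4 - 5) + (9/4)*(11/5) = -9 + 99/20 = -81/20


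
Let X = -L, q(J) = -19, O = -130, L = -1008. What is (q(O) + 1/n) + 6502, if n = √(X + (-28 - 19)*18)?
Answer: 6483 + √2/18 ≈ 6483.1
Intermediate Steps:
X = 1008 (X = -1*(-1008) = 1008)
n = 9*√2 (n = √(1008 + (-28 - 19)*18) = √(1008 - 47*18) = √(1008 - 846) = √162 = 9*√2 ≈ 12.728)
(q(O) + 1/n) + 6502 = (-19 + 1/(9*√2)) + 6502 = (-19 + √2/18) + 6502 = 6483 + √2/18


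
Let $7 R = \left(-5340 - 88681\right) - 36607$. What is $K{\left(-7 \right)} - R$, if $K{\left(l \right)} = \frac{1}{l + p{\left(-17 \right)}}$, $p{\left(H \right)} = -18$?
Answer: $\frac{3265693}{175} \approx 18661.0$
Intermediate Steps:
$R = - \frac{130628}{7}$ ($R = \frac{\left(-5340 - 88681\right) - 36607}{7} = \frac{-94021 - 36607}{7} = \frac{1}{7} \left(-130628\right) = - \frac{130628}{7} \approx -18661.0$)
$K{\left(l \right)} = \frac{1}{-18 + l}$ ($K{\left(l \right)} = \frac{1}{l - 18} = \frac{1}{-18 + l}$)
$K{\left(-7 \right)} - R = \frac{1}{-18 - 7} - - \frac{130628}{7} = \frac{1}{-25} + \frac{130628}{7} = - \frac{1}{25} + \frac{130628}{7} = \frac{3265693}{175}$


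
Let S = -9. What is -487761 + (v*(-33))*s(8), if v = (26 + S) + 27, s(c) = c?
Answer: -499377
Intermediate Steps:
v = 44 (v = (26 - 9) + 27 = 17 + 27 = 44)
-487761 + (v*(-33))*s(8) = -487761 + (44*(-33))*8 = -487761 - 1452*8 = -487761 - 11616 = -499377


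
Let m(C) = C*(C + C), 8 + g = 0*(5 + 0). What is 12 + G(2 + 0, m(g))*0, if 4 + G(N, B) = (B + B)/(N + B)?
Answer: 12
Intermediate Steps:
g = -8 (g = -8 + 0*(5 + 0) = -8 + 0*5 = -8 + 0 = -8)
m(C) = 2*C**2 (m(C) = C*(2*C) = 2*C**2)
G(N, B) = -4 + 2*B/(B + N) (G(N, B) = -4 + (B + B)/(N + B) = -4 + (2*B)/(B + N) = -4 + 2*B/(B + N))
12 + G(2 + 0, m(g))*0 = 12 + (2*(-2*(-8)**2 - 2*(2 + 0))/(2*(-8)**2 + (2 + 0)))*0 = 12 + (2*(-2*64 - 2*2)/(2*64 + 2))*0 = 12 + (2*(-1*128 - 4)/(128 + 2))*0 = 12 + (2*(-128 - 4)/130)*0 = 12 + (2*(1/130)*(-132))*0 = 12 - 132/65*0 = 12 + 0 = 12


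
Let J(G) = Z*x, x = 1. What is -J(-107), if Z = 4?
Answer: -4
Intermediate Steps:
J(G) = 4 (J(G) = 4*1 = 4)
-J(-107) = -1*4 = -4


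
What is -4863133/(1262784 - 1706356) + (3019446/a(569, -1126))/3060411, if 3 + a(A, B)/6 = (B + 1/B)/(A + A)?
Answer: 25265806528825779869/2313220070941351924 ≈ 10.922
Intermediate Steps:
a(A, B) = -18 + 3*(B + 1/B)/A (a(A, B) = -18 + 6*((B + 1/B)/(A + A)) = -18 + 6*((B + 1/B)/((2*A))) = -18 + 6*((B + 1/B)*(1/(2*A))) = -18 + 6*((B + 1/B)/(2*A)) = -18 + 3*(B + 1/B)/A)
-4863133/(1262784 - 1706356) + (3019446/a(569, -1126))/3060411 = -4863133/(1262784 - 1706356) + (3019446/(-18 + 3*(-1126)/569 + 3/(569*(-1126))))/3060411 = -4863133/(-443572) + (3019446/(-18 + 3*(-1126)*(1/569) + 3*(1/569)*(-1/1126)))*(1/3060411) = -4863133*(-1/443572) + (3019446/(-18 - 3378/569 - 3/640694))*(1/3060411) = 4863133/443572 + (3019446/(-15336123/640694))*(1/3060411) = 4863133/443572 + (3019446*(-640694/15336123))*(1/3060411) = 4863133/443572 - 644846978508/5112041*1/3060411 = 4863133/443572 - 214948992836/5214982169617 = 25265806528825779869/2313220070941351924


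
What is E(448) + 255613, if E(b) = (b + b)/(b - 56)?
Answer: 1789307/7 ≈ 2.5562e+5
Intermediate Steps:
E(b) = 2*b/(-56 + b) (E(b) = (2*b)/(-56 + b) = 2*b/(-56 + b))
E(448) + 255613 = 2*448/(-56 + 448) + 255613 = 2*448/392 + 255613 = 2*448*(1/392) + 255613 = 16/7 + 255613 = 1789307/7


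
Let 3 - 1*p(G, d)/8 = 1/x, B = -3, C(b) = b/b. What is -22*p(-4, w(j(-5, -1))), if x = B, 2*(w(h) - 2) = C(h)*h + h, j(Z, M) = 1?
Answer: -1760/3 ≈ -586.67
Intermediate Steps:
C(b) = 1
w(h) = 2 + h (w(h) = 2 + (1*h + h)/2 = 2 + (h + h)/2 = 2 + (2*h)/2 = 2 + h)
x = -3
p(G, d) = 80/3 (p(G, d) = 24 - 8/(-3) = 24 - 8*(-1/3) = 24 + 8/3 = 80/3)
-22*p(-4, w(j(-5, -1))) = -22*80/3 = -1760/3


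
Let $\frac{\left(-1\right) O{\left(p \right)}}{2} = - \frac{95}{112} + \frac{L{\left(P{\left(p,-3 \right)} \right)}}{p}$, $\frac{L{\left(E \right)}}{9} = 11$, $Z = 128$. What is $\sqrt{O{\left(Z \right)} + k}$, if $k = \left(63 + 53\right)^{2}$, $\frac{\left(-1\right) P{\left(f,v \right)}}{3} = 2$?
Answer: $\frac{\sqrt{42198485}}{56} \approx 116.0$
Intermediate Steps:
$P{\left(f,v \right)} = -6$ ($P{\left(f,v \right)} = \left(-3\right) 2 = -6$)
$L{\left(E \right)} = 99$ ($L{\left(E \right)} = 9 \cdot 11 = 99$)
$k = 13456$ ($k = 116^{2} = 13456$)
$O{\left(p \right)} = \frac{95}{56} - \frac{198}{p}$ ($O{\left(p \right)} = - 2 \left(- \frac{95}{112} + \frac{99}{p}\right) = \frac{95}{56} - \frac{198}{p}$)
$\sqrt{O{\left(Z \right)} + k} = \sqrt{\left(\frac{95}{56} - \frac{198}{128}\right) + 13456} = \sqrt{\left(\frac{95}{56} - \frac{99}{64}\right) + 13456} = \sqrt{\frac{67}{448} + 13456} = \sqrt{\frac{6028355}{448}} = \frac{\sqrt{42198485}}{56}$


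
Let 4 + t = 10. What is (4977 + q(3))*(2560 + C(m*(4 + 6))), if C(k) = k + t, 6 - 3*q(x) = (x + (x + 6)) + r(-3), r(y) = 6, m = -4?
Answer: 12561798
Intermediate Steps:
t = 6 (t = -4 + 10 = 6)
q(x) = -2 - 2*x/3 (q(x) = 2 - ((x + (x + 6)) + 6)/3 = 2 - ((x + (6 + x)) + 6)/3 = 2 - ((6 + 2*x) + 6)/3 = 2 - (12 + 2*x)/3 = 2 + (-4 - 2*x/3) = -2 - 2*x/3)
C(k) = 6 + k (C(k) = k + 6 = 6 + k)
(4977 + q(3))*(2560 + C(m*(4 + 6))) = (4977 + (-2 - ⅔*3))*(2560 + (6 - 4*(4 + 6))) = (4977 + (-2 - 2))*(2560 + (6 - 4*10)) = (4977 - 4)*(2560 + (6 - 40)) = 4973*(2560 - 34) = 4973*2526 = 12561798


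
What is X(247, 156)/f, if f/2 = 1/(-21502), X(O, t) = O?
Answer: -2655497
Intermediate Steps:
f = -1/10751 (f = 2/(-21502) = 2*(-1/21502) = -1/10751 ≈ -9.3015e-5)
X(247, 156)/f = 247/(-1/10751) = 247*(-10751) = -2655497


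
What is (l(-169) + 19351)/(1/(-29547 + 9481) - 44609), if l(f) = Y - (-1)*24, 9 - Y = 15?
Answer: -55522622/127874885 ≈ -0.43420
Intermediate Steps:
Y = -6 (Y = 9 - 1*15 = 9 - 15 = -6)
l(f) = 18 (l(f) = -6 - (-1)*24 = -6 - 1*(-24) = -6 + 24 = 18)
(l(-169) + 19351)/(1/(-29547 + 9481) - 44609) = (18 + 19351)/(1/(-29547 + 9481) - 44609) = 19369/(1/(-20066) - 44609) = 19369/(-1/20066 - 44609) = 19369/(-895124195/20066) = 19369*(-20066/895124195) = -55522622/127874885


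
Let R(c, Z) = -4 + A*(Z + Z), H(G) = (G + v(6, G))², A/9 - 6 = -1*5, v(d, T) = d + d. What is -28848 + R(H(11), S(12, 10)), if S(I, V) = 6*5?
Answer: -28312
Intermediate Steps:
S(I, V) = 30
v(d, T) = 2*d
A = 9 (A = 54 + 9*(-1*5) = 54 + 9*(-5) = 54 - 45 = 9)
H(G) = (12 + G)² (H(G) = (G + 2*6)² = (G + 12)² = (12 + G)²)
R(c, Z) = -4 + 18*Z (R(c, Z) = -4 + 9*(Z + Z) = -4 + 9*(2*Z) = -4 + 18*Z)
-28848 + R(H(11), S(12, 10)) = -28848 + (-4 + 18*30) = -28848 + (-4 + 540) = -28848 + 536 = -28312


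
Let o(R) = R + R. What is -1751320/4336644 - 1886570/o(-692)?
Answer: 1022369830525/750239412 ≈ 1362.7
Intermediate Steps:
o(R) = 2*R
-1751320/4336644 - 1886570/o(-692) = -1751320/4336644 - 1886570/(2*(-692)) = -1751320*1/4336644 - 1886570/(-1384) = -437830/1084161 - 1886570*(-1/1384) = -437830/1084161 + 943285/692 = 1022369830525/750239412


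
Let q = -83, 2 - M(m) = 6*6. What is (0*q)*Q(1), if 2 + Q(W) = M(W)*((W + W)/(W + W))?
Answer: 0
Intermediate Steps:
M(m) = -34 (M(m) = 2 - 6*6 = 2 - 1*36 = 2 - 36 = -34)
Q(W) = -36 (Q(W) = -2 - 34*(W + W)/(W + W) = -2 - 34*2*W/(2*W) = -2 - 34*2*W*1/(2*W) = -2 - 34*1 = -2 - 34 = -36)
(0*q)*Q(1) = (0*(-83))*(-36) = 0*(-36) = 0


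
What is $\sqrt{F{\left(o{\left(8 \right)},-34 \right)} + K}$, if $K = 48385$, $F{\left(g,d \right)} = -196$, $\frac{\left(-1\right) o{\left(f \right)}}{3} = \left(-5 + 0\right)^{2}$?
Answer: $\sqrt{48189} \approx 219.52$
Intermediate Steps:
$o{\left(f \right)} = -75$ ($o{\left(f \right)} = - 3 \left(-5 + 0\right)^{2} = - 3 \left(-5\right)^{2} = \left(-3\right) 25 = -75$)
$\sqrt{F{\left(o{\left(8 \right)},-34 \right)} + K} = \sqrt{-196 + 48385} = \sqrt{48189}$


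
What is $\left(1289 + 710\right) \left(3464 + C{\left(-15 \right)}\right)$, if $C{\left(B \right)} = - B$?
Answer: $6954521$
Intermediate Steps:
$\left(1289 + 710\right) \left(3464 + C{\left(-15 \right)}\right) = \left(1289 + 710\right) \left(3464 - -15\right) = 1999 \left(3464 + 15\right) = 1999 \cdot 3479 = 6954521$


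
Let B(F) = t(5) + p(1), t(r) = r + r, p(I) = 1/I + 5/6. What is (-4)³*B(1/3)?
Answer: -2272/3 ≈ -757.33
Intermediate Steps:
p(I) = ⅚ + 1/I (p(I) = 1/I + 5*(⅙) = 1/I + ⅚ = ⅚ + 1/I)
t(r) = 2*r
B(F) = 71/6 (B(F) = 2*5 + (⅚ + 1/1) = 10 + (⅚ + 1) = 10 + 11/6 = 71/6)
(-4)³*B(1/3) = (-4)³*(71/6) = -64*71/6 = -2272/3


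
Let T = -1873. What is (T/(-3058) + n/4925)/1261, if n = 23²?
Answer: 10842207/18991479650 ≈ 0.00057090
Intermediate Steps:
n = 529
(T/(-3058) + n/4925)/1261 = (-1873/(-3058) + 529/4925)/1261 = (-1873*(-1/3058) + 529*(1/4925))*(1/1261) = (1873/3058 + 529/4925)*(1/1261) = (10842207/15060650)*(1/1261) = 10842207/18991479650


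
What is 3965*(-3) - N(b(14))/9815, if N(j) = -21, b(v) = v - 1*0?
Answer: -116749404/9815 ≈ -11895.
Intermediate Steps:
b(v) = v (b(v) = v + 0 = v)
3965*(-3) - N(b(14))/9815 = 3965*(-3) - (-21)/9815 = -11895 - (-21)/9815 = -11895 - 1*(-21/9815) = -11895 + 21/9815 = -116749404/9815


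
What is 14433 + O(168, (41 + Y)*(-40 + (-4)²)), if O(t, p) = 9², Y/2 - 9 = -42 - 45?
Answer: 14514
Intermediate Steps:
Y = -156 (Y = 18 + 2*(-42 - 45) = 18 + 2*(-87) = 18 - 174 = -156)
O(t, p) = 81
14433 + O(168, (41 + Y)*(-40 + (-4)²)) = 14433 + 81 = 14514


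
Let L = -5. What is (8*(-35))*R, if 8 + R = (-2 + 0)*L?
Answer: -560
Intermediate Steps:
R = 2 (R = -8 + (-2 + 0)*(-5) = -8 - 2*(-5) = -8 + 10 = 2)
(8*(-35))*R = (8*(-35))*2 = -280*2 = -560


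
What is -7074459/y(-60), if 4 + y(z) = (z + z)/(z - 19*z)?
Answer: 63670131/37 ≈ 1.7208e+6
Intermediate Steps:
y(z) = -37/9 (y(z) = -4 + (z + z)/(z - 19*z) = -4 + (2*z)/((-18*z)) = -4 + (2*z)*(-1/(18*z)) = -4 - ⅑ = -37/9)
-7074459/y(-60) = -7074459/(-37/9) = -7074459*(-9/37) = 63670131/37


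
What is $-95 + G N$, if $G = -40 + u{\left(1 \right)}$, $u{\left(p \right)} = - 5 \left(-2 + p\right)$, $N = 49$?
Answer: $-1810$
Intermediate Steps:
$u{\left(p \right)} = 10 - 5 p$
$G = -35$ ($G = -40 + \left(10 - 5\right) = -40 + 5 = -35$)
$-95 + G N = -95 - 1715 = -1810$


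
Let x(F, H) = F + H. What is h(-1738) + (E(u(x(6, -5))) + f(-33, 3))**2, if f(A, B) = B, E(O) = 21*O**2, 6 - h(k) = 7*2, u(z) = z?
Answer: 568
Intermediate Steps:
h(k) = -8 (h(k) = 6 - 7*2 = 6 - 1*14 = 6 - 14 = -8)
h(-1738) + (E(u(x(6, -5))) + f(-33, 3))**2 = -8 + (21*(6 - 5)**2 + 3)**2 = -8 + (21*1**2 + 3)**2 = -8 + (21*1 + 3)**2 = -8 + (21 + 3)**2 = -8 + 24**2 = -8 + 576 = 568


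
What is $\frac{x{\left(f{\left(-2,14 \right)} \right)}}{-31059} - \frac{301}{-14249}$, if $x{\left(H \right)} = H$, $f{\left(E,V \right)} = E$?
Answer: $\frac{9377257}{442559691} \approx 0.021189$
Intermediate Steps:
$\frac{x{\left(f{\left(-2,14 \right)} \right)}}{-31059} - \frac{301}{-14249} = - \frac{2}{-31059} - \frac{301}{-14249} = \left(-2\right) \left(- \frac{1}{31059}\right) - - \frac{301}{14249} = \frac{2}{31059} + \frac{301}{14249} = \frac{9377257}{442559691}$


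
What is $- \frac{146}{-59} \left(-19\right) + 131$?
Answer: $\frac{4955}{59} \approx 83.983$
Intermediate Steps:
$- \frac{146}{-59} \left(-19\right) + 131 = \left(-146\right) \left(- \frac{1}{59}\right) \left(-19\right) + 131 = \frac{146}{59} \left(-19\right) + 131 = - \frac{2774}{59} + 131 = \frac{4955}{59}$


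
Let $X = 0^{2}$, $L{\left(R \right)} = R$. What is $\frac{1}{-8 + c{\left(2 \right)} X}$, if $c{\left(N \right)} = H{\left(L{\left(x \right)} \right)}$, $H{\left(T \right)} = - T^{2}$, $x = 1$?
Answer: $- \frac{1}{8} \approx -0.125$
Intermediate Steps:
$X = 0$
$c{\left(N \right)} = -1$ ($c{\left(N \right)} = - 1^{2} = \left(-1\right) 1 = -1$)
$\frac{1}{-8 + c{\left(2 \right)} X} = \frac{1}{-8 - 0} = \frac{1}{-8 + 0} = \frac{1}{-8} = - \frac{1}{8}$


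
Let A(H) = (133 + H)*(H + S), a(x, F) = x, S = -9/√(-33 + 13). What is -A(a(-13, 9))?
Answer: 1560 - 108*I*√5 ≈ 1560.0 - 241.5*I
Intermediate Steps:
S = 9*I*√5/10 (S = -9*(-I*√5/10) = -(-9)*I*√5/10 = 9*I*√5/10 ≈ 2.0125*I)
A(H) = (133 + H)*(H + 9*I*√5/10)
-A(a(-13, 9)) = -((-13)² + 133*(-13) + 1197*I*√5/10 + (9/10)*I*(-13)*√5) = -(169 - 1729 + 1197*I*√5/10 - 117*I*√5/10) = -(-1560 + 108*I*√5) = 1560 - 108*I*√5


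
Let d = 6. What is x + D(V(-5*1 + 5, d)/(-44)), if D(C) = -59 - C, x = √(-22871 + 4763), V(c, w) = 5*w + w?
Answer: -640/11 + 6*I*√503 ≈ -58.182 + 134.57*I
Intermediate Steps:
V(c, w) = 6*w
x = 6*I*√503 (x = √(-18108) = 6*I*√503 ≈ 134.57*I)
x + D(V(-5*1 + 5, d)/(-44)) = 6*I*√503 + (-59 - 6*6/(-44)) = 6*I*√503 + (-59 - 36*(-1)/44) = 6*I*√503 + (-59 - 1*(-9/11)) = 6*I*√503 + (-59 + 9/11) = 6*I*√503 - 640/11 = -640/11 + 6*I*√503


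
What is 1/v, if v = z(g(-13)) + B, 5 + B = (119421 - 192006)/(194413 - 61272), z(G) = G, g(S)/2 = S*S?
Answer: 133141/44263368 ≈ 0.0030079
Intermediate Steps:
g(S) = 2*S**2 (g(S) = 2*(S*S) = 2*S**2)
B = -738290/133141 (B = -5 + (119421 - 192006)/(194413 - 61272) = -5 - 72585/133141 = -738290/133141 ≈ -5.5452)
v = 44263368/133141 (v = 2*(-13)**2 - 738290/133141 = 2*169 - 738290/133141 = 338 - 738290/133141 = 44263368/133141 ≈ 332.45)
1/v = 1/(44263368/133141) = 133141/44263368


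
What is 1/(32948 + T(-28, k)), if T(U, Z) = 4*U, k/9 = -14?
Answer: 1/32836 ≈ 3.0454e-5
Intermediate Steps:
k = -126 (k = 9*(-14) = -126)
1/(32948 + T(-28, k)) = 1/(32948 + 4*(-28)) = 1/(32948 - 112) = 1/32836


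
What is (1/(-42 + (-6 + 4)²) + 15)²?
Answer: 323761/1444 ≈ 224.21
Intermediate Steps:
(1/(-42 + (-6 + 4)²) + 15)² = (1/(-42 + (-2)²) + 15)² = (1/(-42 + 4) + 15)² = (1/(-38) + 15)² = (-1/38 + 15)² = (569/38)² = 323761/1444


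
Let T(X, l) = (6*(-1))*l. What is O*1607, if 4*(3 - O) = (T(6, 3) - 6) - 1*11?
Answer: 75529/4 ≈ 18882.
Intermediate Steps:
T(X, l) = -6*l
O = 47/4 (O = 3 - ((-6*3 - 6) - 1*11)/4 = 3 - ((-18 - 6) - 11)/4 = 3 - (-24 - 11)/4 = 3 - 1/4*(-35) = 3 + 35/4 = 47/4 ≈ 11.750)
O*1607 = (47/4)*1607 = 75529/4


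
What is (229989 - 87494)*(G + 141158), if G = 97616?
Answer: 34024101130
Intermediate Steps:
(229989 - 87494)*(G + 141158) = (229989 - 87494)*(97616 + 141158) = 142495*238774 = 34024101130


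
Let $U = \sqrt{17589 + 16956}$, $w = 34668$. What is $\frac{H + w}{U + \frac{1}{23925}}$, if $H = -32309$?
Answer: $- \frac{56439075}{19773752315624} + \frac{9452134085625 \sqrt{705}}{19773752315624} \approx 12.692$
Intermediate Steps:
$U = 7 \sqrt{705}$ ($U = \sqrt{34545} = 7 \sqrt{705} \approx 185.86$)
$\frac{H + w}{U + \frac{1}{23925}} = \frac{-32309 + 34668}{7 \sqrt{705} + \frac{1}{23925}} = \frac{2359}{7 \sqrt{705} + \frac{1}{23925}} = \frac{2359}{\frac{1}{23925} + 7 \sqrt{705}}$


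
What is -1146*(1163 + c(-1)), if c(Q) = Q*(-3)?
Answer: -1336236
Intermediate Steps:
c(Q) = -3*Q
-1146*(1163 + c(-1)) = -1146*(1163 - 3*(-1)) = -1146*(1163 + 3) = -1146*1166 = -1336236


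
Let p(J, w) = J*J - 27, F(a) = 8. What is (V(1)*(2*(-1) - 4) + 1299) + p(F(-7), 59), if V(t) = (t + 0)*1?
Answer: 1330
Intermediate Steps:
p(J, w) = -27 + J**2 (p(J, w) = J**2 - 27 = -27 + J**2)
V(t) = t (V(t) = t*1 = t)
(V(1)*(2*(-1) - 4) + 1299) + p(F(-7), 59) = (1*(2*(-1) - 4) + 1299) + (-27 + 8**2) = (1*(-2 - 4) + 1299) + (-27 + 64) = (1*(-6) + 1299) + 37 = (-6 + 1299) + 37 = 1293 + 37 = 1330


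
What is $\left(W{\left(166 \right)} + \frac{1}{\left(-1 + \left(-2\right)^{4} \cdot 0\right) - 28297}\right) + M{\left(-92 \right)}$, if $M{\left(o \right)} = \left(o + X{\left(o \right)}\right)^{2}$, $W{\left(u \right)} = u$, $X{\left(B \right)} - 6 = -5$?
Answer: $\frac{239033205}{28298} \approx 8447.0$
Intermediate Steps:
$X{\left(B \right)} = 1$ ($X{\left(B \right)} = 6 - 5 = 1$)
$M{\left(o \right)} = \left(1 + o\right)^{2}$ ($M{\left(o \right)} = \left(o + 1\right)^{2} = \left(1 + o\right)^{2}$)
$\left(W{\left(166 \right)} + \frac{1}{\left(-1 + \left(-2\right)^{4} \cdot 0\right) - 28297}\right) + M{\left(-92 \right)} = \left(166 + \frac{1}{\left(-1 + \left(-2\right)^{4} \cdot 0\right) - 28297}\right) + \left(1 - 92\right)^{2} = \left(166 + \frac{1}{\left(-1 + 16 \cdot 0\right) - 28297}\right) + \left(-91\right)^{2} = \left(166 + \frac{1}{\left(-1 + 0\right) - 28297}\right) + 8281 = \left(166 + \frac{1}{-1 - 28297}\right) + 8281 = \left(166 + \frac{1}{-28298}\right) + 8281 = \left(166 - \frac{1}{28298}\right) + 8281 = \frac{4697467}{28298} + 8281 = \frac{239033205}{28298}$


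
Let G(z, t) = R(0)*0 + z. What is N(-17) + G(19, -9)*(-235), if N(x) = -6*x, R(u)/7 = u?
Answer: -4363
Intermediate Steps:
R(u) = 7*u
G(z, t) = z (G(z, t) = (7*0)*0 + z = 0*0 + z = 0 + z = z)
N(-17) + G(19, -9)*(-235) = -6*(-17) + 19*(-235) = 102 - 4465 = -4363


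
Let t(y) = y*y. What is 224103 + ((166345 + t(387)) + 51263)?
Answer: 591480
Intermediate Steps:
t(y) = y**2
224103 + ((166345 + t(387)) + 51263) = 224103 + ((166345 + 387**2) + 51263) = 224103 + ((166345 + 149769) + 51263) = 224103 + (316114 + 51263) = 224103 + 367377 = 591480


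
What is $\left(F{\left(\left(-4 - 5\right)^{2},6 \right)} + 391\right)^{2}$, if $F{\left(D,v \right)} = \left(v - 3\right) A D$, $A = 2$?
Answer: $769129$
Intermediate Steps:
$F{\left(D,v \right)} = D \left(-6 + 2 v\right)$ ($F{\left(D,v \right)} = \left(v - 3\right) 2 D = \left(-3 + v\right) 2 D = \left(-6 + 2 v\right) D = D \left(-6 + 2 v\right)$)
$\left(F{\left(\left(-4 - 5\right)^{2},6 \right)} + 391\right)^{2} = \left(2 \left(-4 - 5\right)^{2} \left(-3 + 6\right) + 391\right)^{2} = \left(2 \left(-9\right)^{2} \cdot 3 + 391\right)^{2} = \left(2 \cdot 81 \cdot 3 + 391\right)^{2} = \left(486 + 391\right)^{2} = 877^{2} = 769129$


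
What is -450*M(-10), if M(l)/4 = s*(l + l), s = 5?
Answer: 180000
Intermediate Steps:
M(l) = 40*l (M(l) = 4*(5*(l + l)) = 4*(5*(2*l)) = 4*(10*l) = 40*l)
-450*M(-10) = -18000*(-10) = -450*(-400) = 180000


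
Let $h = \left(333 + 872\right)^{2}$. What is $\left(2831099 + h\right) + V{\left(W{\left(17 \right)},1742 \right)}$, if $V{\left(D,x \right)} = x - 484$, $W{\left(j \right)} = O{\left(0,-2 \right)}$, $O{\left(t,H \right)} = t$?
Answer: $4284382$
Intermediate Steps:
$W{\left(j \right)} = 0$
$h = 1452025$ ($h = 1205^{2} = 1452025$)
$V{\left(D,x \right)} = -484 + x$
$\left(2831099 + h\right) + V{\left(W{\left(17 \right)},1742 \right)} = \left(2831099 + 1452025\right) + \left(-484 + 1742\right) = 4283124 + 1258 = 4284382$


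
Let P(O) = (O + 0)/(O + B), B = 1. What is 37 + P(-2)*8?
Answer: 53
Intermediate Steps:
P(O) = O/(1 + O) (P(O) = (O + 0)/(O + 1) = O/(1 + O))
37 + P(-2)*8 = 37 - 2/(1 - 2)*8 = 37 - 2/(-1)*8 = 37 - 2*(-1)*8 = 37 + 2*8 = 37 + 16 = 53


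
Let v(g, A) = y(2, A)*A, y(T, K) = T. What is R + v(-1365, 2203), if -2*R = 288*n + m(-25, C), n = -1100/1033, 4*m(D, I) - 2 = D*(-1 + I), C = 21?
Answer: 19096409/4132 ≈ 4621.6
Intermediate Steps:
v(g, A) = 2*A
m(D, I) = 1/2 + D*(-1 + I)/4 (m(D, I) = 1/2 + (D*(-1 + I))/4 = 1/2 + D*(-1 + I)/4)
n = -1100/1033 (n = -1100*1/1033 = -1100/1033 ≈ -1.0649)
R = 890817/4132 (R = -(288*(-1100/1033) + (1/2 - 1/4*(-25) + (1/4)*(-25)*21))/2 = -(-316800/1033 + (1/2 + 25/4 - 525/4))/2 = -(-316800/1033 - 249/2)/2 = -1/2*(-890817/2066) = 890817/4132 ≈ 215.59)
R + v(-1365, 2203) = 890817/4132 + 2*2203 = 890817/4132 + 4406 = 19096409/4132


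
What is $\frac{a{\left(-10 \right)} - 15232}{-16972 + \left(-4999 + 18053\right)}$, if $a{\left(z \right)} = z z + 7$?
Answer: $\frac{15125}{3918} \approx 3.8604$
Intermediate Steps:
$a{\left(z \right)} = 7 + z^{2}$ ($a{\left(z \right)} = z^{2} + 7 = 7 + z^{2}$)
$\frac{a{\left(-10 \right)} - 15232}{-16972 + \left(-4999 + 18053\right)} = \frac{\left(7 + \left(-10\right)^{2}\right) - 15232}{-16972 + \left(-4999 + 18053\right)} = \frac{\left(7 + 100\right) - 15232}{-16972 + 13054} = \frac{107 - 15232}{-3918} = \left(-15125\right) \left(- \frac{1}{3918}\right) = \frac{15125}{3918}$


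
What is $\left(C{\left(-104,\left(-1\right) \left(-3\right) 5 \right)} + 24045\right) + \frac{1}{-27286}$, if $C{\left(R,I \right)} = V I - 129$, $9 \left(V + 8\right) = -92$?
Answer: $\frac{1935341405}{81858} \approx 23643.0$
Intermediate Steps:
$V = - \frac{164}{9}$ ($V = -8 + \frac{1}{9} \left(-92\right) = -8 - \frac{92}{9} = - \frac{164}{9} \approx -18.222$)
$C{\left(R,I \right)} = -129 - \frac{164 I}{9}$ ($C{\left(R,I \right)} = - \frac{164 I}{9} - 129 = -129 - \frac{164 I}{9}$)
$\left(C{\left(-104,\left(-1\right) \left(-3\right) 5 \right)} + 24045\right) + \frac{1}{-27286} = \left(\left(-129 - \frac{164 \left(-1\right) \left(-3\right) 5}{9}\right) + 24045\right) + \frac{1}{-27286} = \left(\left(-129 - \frac{164 \cdot 3 \cdot 5}{9}\right) + 24045\right) - \frac{1}{27286} = \left(\left(-129 - \frac{820}{3}\right) + 24045\right) - \frac{1}{27286} = \left(- \frac{1207}{3} + 24045\right) - \frac{1}{27286} = \frac{70928}{3} - \frac{1}{27286} = \frac{1935341405}{81858}$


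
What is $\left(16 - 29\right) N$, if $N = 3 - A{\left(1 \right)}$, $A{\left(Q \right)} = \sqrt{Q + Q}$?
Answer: $-39 + 13 \sqrt{2} \approx -20.615$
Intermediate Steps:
$A{\left(Q \right)} = \sqrt{2} \sqrt{Q}$ ($A{\left(Q \right)} = \sqrt{2 Q} = \sqrt{2} \sqrt{Q}$)
$N = 3 - \sqrt{2}$ ($N = 3 - \sqrt{2} \sqrt{1} = 3 - \sqrt{2} \cdot 1 = 3 - \sqrt{2} \approx 1.5858$)
$\left(16 - 29\right) N = \left(16 - 29\right) \left(3 - \sqrt{2}\right) = - 13 \left(3 - \sqrt{2}\right) = -39 + 13 \sqrt{2}$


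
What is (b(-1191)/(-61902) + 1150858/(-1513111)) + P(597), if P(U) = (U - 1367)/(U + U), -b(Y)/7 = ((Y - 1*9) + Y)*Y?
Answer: 1992013763257663/6213084942426 ≈ 320.62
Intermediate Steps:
b(Y) = -7*Y*(-9 + 2*Y) (b(Y) = -7*((Y - 1*9) + Y)*Y = -7*((Y - 9) + Y)*Y = -7*((-9 + Y) + Y)*Y = -7*(-9 + 2*Y)*Y = -7*Y*(-9 + 2*Y))
P(U) = (-1367 + U)/(2*U) (P(U) = (-1367 + U)/((2*U)) = (-1367 + U)*(1/(2*U)) = (-1367 + U)/(2*U))
(b(-1191)/(-61902) + 1150858/(-1513111)) + P(597) = ((7*(-1191)*(9 - 2*(-1191)))/(-61902) + 1150858/(-1513111)) + (½)*(-1367 + 597)/597 = ((7*(-1191)*(9 + 2382))*(-1/61902) + 1150858*(-1/1513111)) + (½)*(1/597)*(-770) = ((7*(-1191)*2391)*(-1/61902) - 1150858/1513111) - 385/597 = (-19933767*(-1/61902) - 1150858/1513111) - 385/597 = (2214863/6878 - 1150858/1513111) - 385/597 = 3343417967469/10407177458 - 385/597 = 1992013763257663/6213084942426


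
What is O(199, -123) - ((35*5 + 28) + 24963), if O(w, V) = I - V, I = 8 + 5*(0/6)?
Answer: -25035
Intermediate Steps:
I = 8 (I = 8 + 5*(0*(⅙)) = 8 + 5*0 = 8 + 0 = 8)
O(w, V) = 8 - V
O(199, -123) - ((35*5 + 28) + 24963) = (8 - 1*(-123)) - ((35*5 + 28) + 24963) = (8 + 123) - ((175 + 28) + 24963) = 131 - (203 + 24963) = 131 - 1*25166 = 131 - 25166 = -25035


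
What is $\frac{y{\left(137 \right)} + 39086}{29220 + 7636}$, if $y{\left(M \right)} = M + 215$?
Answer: $\frac{19719}{18428} \approx 1.0701$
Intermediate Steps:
$y{\left(M \right)} = 215 + M$
$\frac{y{\left(137 \right)} + 39086}{29220 + 7636} = \frac{\left(215 + 137\right) + 39086}{29220 + 7636} = \frac{352 + 39086}{36856} = 39438 \cdot \frac{1}{36856} = \frac{19719}{18428}$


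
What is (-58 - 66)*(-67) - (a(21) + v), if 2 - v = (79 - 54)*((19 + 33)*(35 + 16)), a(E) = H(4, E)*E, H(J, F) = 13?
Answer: 74333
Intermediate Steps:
a(E) = 13*E
v = -66298 (v = 2 - (79 - 54)*(19 + 33)*(35 + 16) = 2 - 25*52*51 = 2 - 25*2652 = 2 - 1*66300 = 2 - 66300 = -66298)
(-58 - 66)*(-67) - (a(21) + v) = (-58 - 66)*(-67) - (13*21 - 66298) = -124*(-67) - (273 - 66298) = 8308 - 1*(-66025) = 8308 + 66025 = 74333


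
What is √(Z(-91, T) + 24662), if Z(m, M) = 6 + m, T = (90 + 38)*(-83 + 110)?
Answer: √24577 ≈ 156.77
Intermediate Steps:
T = 3456 (T = 128*27 = 3456)
√(Z(-91, T) + 24662) = √((6 - 91) + 24662) = √(-85 + 24662) = √24577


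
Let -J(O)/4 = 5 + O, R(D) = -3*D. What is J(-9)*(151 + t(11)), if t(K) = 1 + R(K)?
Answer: 1904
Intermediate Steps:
J(O) = -20 - 4*O (J(O) = -4*(5 + O) = -20 - 4*O)
t(K) = 1 - 3*K
J(-9)*(151 + t(11)) = (-20 - 4*(-9))*(151 + (1 - 3*11)) = (-20 + 36)*(151 + (1 - 33)) = 16*(151 - 32) = 16*119 = 1904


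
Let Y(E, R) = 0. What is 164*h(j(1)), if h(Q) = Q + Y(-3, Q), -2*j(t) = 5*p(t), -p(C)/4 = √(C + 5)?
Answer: 1640*√6 ≈ 4017.2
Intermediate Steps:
p(C) = -4*√(5 + C) (p(C) = -4*√(C + 5) = -4*√(5 + C))
j(t) = 10*√(5 + t) (j(t) = -5*(-4*√(5 + t))/2 = -(-10)*√(5 + t) = 10*√(5 + t))
h(Q) = Q (h(Q) = Q + 0 = Q)
164*h(j(1)) = 164*(10*√(5 + 1)) = 164*(10*√6) = 1640*√6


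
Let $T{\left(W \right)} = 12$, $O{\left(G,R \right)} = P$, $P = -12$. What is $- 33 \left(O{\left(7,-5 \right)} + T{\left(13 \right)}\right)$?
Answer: $0$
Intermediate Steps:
$O{\left(G,R \right)} = -12$
$- 33 \left(O{\left(7,-5 \right)} + T{\left(13 \right)}\right) = - 33 \left(-12 + 12\right) = \left(-33\right) 0 = 0$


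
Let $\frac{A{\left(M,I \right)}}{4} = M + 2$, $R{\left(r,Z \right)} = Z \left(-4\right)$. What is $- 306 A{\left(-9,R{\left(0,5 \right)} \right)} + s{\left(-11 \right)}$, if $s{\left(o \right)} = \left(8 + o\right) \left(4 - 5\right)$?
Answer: $8571$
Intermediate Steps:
$R{\left(r,Z \right)} = - 4 Z$
$A{\left(M,I \right)} = 8 + 4 M$ ($A{\left(M,I \right)} = 4 \left(M + 2\right) = 4 \left(2 + M\right) = 8 + 4 M$)
$s{\left(o \right)} = -8 - o$ ($s{\left(o \right)} = \left(8 + o\right) \left(-1\right) = -8 - o$)
$- 306 A{\left(-9,R{\left(0,5 \right)} \right)} + s{\left(-11 \right)} = - 306 \left(8 + 4 \left(-9\right)\right) - -3 = - 306 \left(8 - 36\right) + \left(-8 + 11\right) = \left(-306\right) \left(-28\right) + 3 = 8568 + 3 = 8571$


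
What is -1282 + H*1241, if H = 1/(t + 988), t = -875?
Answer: -143625/113 ≈ -1271.0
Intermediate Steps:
H = 1/113 (H = 1/(-875 + 988) = 1/113 ≈ 0.0088496)
-1282 + H*1241 = -1282 + (1/113)*1241 = -1282 + 1241/113 = -143625/113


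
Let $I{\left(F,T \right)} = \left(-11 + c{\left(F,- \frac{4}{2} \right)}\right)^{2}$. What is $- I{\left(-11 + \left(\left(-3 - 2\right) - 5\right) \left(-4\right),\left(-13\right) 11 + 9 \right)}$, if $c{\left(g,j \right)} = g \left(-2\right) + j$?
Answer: $-5041$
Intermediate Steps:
$c{\left(g,j \right)} = j - 2 g$ ($c{\left(g,j \right)} = - 2 g + j = j - 2 g$)
$I{\left(F,T \right)} = \left(-13 - 2 F\right)^{2}$ ($I{\left(F,T \right)} = \left(-11 - \left(2 + 2 F\right)\right)^{2} = \left(-13 - 2 F\right)^{2}$)
$- I{\left(-11 + \left(\left(-3 - 2\right) - 5\right) \left(-4\right),\left(-13\right) 11 + 9 \right)} = - \left(13 + 2 \left(-11 + \left(\left(-3 - 2\right) - 5\right) \left(-4\right)\right)\right)^{2} = - \left(13 + 2 \left(-11 + \left(-5 - 5\right) \left(-4\right)\right)\right)^{2} = - \left(13 + 2 \left(-11 - -40\right)\right)^{2} = - \left(13 + 2 \left(-11 + 40\right)\right)^{2} = - \left(13 + 2 \cdot 29\right)^{2} = - \left(13 + 58\right)^{2} = - 71^{2} = \left(-1\right) 5041 = -5041$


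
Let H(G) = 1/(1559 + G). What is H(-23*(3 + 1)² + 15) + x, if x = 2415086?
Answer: 2912593717/1206 ≈ 2.4151e+6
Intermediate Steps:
H(-23*(3 + 1)² + 15) + x = 1/(1559 + (-23*(3 + 1)² + 15)) + 2415086 = 1/(1559 + (-23*4² + 15)) + 2415086 = 1/(1559 + (-23*16 + 15)) + 2415086 = 1/(1559 + (-368 + 15)) + 2415086 = 1/(1559 - 353) + 2415086 = 1/1206 + 2415086 = 2912593717/1206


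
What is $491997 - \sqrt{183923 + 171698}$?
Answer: $491997 - \sqrt{355621} \approx 4.914 \cdot 10^{5}$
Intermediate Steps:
$491997 - \sqrt{183923 + 171698} = 491997 - \sqrt{355621}$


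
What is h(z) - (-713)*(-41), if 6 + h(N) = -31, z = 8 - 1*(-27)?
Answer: -29270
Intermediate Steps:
z = 35 (z = 8 + 27 = 35)
h(N) = -37 (h(N) = -6 - 31 = -37)
h(z) - (-713)*(-41) = -37 - (-713)*(-41) = -37 - 1*29233 = -37 - 29233 = -29270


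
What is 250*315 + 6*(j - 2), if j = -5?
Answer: 78708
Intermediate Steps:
250*315 + 6*(j - 2) = 250*315 + 6*(-5 - 2) = 78750 + 6*(-7) = 78750 - 42 = 78708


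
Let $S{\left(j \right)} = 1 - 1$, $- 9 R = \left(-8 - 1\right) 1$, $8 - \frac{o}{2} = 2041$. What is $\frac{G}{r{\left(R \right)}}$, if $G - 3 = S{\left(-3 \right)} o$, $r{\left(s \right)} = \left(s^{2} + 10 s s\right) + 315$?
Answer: $\frac{3}{326} \approx 0.0092025$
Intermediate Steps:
$o = -4066$ ($o = 16 - 4082 = -4066$)
$R = 1$ ($R = - \frac{\left(-8 - 1\right) 1}{9} = - \frac{\left(-9\right) 1}{9} = \left(- \frac{1}{9}\right) \left(-9\right) = 1$)
$r{\left(s \right)} = 315 + 11 s^{2}$ ($r{\left(s \right)} = \left(s^{2} + 10 s^{2}\right) + 315 = 11 s^{2} + 315 = 315 + 11 s^{2}$)
$S{\left(j \right)} = 0$ ($S{\left(j \right)} = 1 - 1 = 0$)
$G = 3$ ($G = 3 + 0 \left(-4066\right) = 3 + 0 = 3$)
$\frac{G}{r{\left(R \right)}} = \frac{3}{315 + 11 \cdot 1^{2}} = \frac{3}{315 + 11 \cdot 1} = \frac{3}{315 + 11} = \frac{3}{326}$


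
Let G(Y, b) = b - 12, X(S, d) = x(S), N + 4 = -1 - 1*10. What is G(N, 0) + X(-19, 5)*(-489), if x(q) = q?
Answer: 9279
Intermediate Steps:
N = -15 (N = -4 + (-1 - 1*10) = -4 + (-1 - 10) = -4 - 11 = -15)
X(S, d) = S
G(Y, b) = -12 + b
G(N, 0) + X(-19, 5)*(-489) = (-12 + 0) - 19*(-489) = -12 + 9291 = 9279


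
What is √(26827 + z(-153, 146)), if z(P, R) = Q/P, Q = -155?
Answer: √69779662/51 ≈ 163.79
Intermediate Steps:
z(P, R) = -155/P
√(26827 + z(-153, 146)) = √(26827 - 155/(-153)) = √(26827 - 155*(-1/153)) = √(26827 + 155/153) = √(4104686/153) = √69779662/51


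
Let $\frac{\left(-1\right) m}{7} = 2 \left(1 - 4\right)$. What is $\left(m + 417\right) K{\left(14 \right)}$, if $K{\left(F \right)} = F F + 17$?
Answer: $97767$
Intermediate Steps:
$K{\left(F \right)} = 17 + F^{2}$ ($K{\left(F \right)} = F^{2} + 17 = 17 + F^{2}$)
$m = 42$ ($m = - 7 \cdot 2 \left(1 - 4\right) = - 7 \cdot 2 \left(-3\right) = \left(-7\right) \left(-6\right) = 42$)
$\left(m + 417\right) K{\left(14 \right)} = \left(42 + 417\right) \left(17 + 14^{2}\right) = 459 \left(17 + 196\right) = 459 \cdot 213 = 97767$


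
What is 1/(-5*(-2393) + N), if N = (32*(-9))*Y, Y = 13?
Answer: 1/8221 ≈ 0.00012164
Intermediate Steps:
N = -3744 (N = (32*(-9))*13 = -288*13 = -3744)
1/(-5*(-2393) + N) = 1/(-5*(-2393) - 3744) = 1/(11965 - 3744) = 1/8221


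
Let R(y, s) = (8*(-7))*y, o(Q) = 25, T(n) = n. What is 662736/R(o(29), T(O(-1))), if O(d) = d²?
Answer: -82842/175 ≈ -473.38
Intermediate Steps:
R(y, s) = -56*y
662736/R(o(29), T(O(-1))) = 662736/((-56*25)) = 662736/(-1400) = 662736*(-1/1400) = -82842/175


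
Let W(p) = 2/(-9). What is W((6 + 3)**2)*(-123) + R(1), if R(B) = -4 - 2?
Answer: 64/3 ≈ 21.333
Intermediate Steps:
W(p) = -2/9 (W(p) = 2*(-1/9) = -2/9)
R(B) = -6
W((6 + 3)**2)*(-123) + R(1) = -2/9*(-123) - 6 = 82/3 - 6 = 64/3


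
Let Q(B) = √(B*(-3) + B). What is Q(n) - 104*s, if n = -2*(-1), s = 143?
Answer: -14872 + 2*I ≈ -14872.0 + 2.0*I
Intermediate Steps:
n = 2
Q(B) = √2*√(-B) (Q(B) = √(-3*B + B) = √(-2*B) = √2*√(-B))
Q(n) - 104*s = √2*√(-1*2) - 104*143 = √2*√(-2) - 14872 = √2*(I*√2) - 14872 = 2*I - 14872 = -14872 + 2*I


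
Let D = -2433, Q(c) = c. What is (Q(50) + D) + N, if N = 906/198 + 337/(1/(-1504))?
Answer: -16804472/33 ≈ -5.0923e+5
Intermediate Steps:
N = -16725833/33 (N = 906*(1/198) + 337/(-1/1504) = 151/33 + 337*(-1504) = 151/33 - 506848 = -16725833/33 ≈ -5.0684e+5)
(Q(50) + D) + N = (50 - 2433) - 16725833/33 = -2383 - 16725833/33 = -16804472/33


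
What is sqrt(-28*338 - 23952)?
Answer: 2*I*sqrt(8354) ≈ 182.8*I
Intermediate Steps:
sqrt(-28*338 - 23952) = sqrt(-9464 - 23952) = sqrt(-33416) = 2*I*sqrt(8354)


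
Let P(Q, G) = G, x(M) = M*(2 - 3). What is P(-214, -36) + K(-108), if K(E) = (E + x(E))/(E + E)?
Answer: -36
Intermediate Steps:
x(M) = -M (x(M) = M*(-1) = -M)
K(E) = 0 (K(E) = (E - E)/(E + E) = 0/((2*E)) = 0*(1/(2*E)) = 0)
P(-214, -36) + K(-108) = -36 + 0 = -36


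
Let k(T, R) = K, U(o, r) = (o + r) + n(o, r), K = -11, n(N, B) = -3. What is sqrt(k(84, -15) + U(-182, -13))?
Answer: I*sqrt(209) ≈ 14.457*I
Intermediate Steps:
U(o, r) = -3 + o + r (U(o, r) = (o + r) - 3 = -3 + o + r)
k(T, R) = -11
sqrt(k(84, -15) + U(-182, -13)) = sqrt(-11 + (-3 - 182 - 13)) = sqrt(-11 - 198) = sqrt(-209) = I*sqrt(209)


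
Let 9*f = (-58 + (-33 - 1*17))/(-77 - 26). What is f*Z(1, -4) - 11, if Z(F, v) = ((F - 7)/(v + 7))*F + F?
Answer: -1145/103 ≈ -11.117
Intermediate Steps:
f = 12/103 (f = ((-58 + (-33 - 1*17))/(-77 - 26))/9 = ((-58 + (-33 - 17))/(-103))/9 = ((-58 - 50)*(-1/103))/9 = (-108*(-1/103))/9 = (⅑)*(108/103) = 12/103 ≈ 0.11650)
Z(F, v) = F + F*(-7 + F)/(7 + v) (Z(F, v) = ((-7 + F)/(7 + v))*F + F = F*(-7 + F)/(7 + v) + F = F + F*(-7 + F)/(7 + v))
f*Z(1, -4) - 11 = 12*(1*(1 - 4)/(7 - 4))/103 - 11 = 12*(1*(-3)/3)/103 - 11 = 12*(1*(⅓)*(-3))/103 - 11 = (12/103)*(-1) - 11 = -12/103 - 11 = -1145/103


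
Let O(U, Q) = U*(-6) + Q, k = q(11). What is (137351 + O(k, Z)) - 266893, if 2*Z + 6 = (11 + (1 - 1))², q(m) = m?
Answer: -259101/2 ≈ -1.2955e+5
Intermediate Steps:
Z = 115/2 (Z = -3 + (11 + (1 - 1))²/2 = -3 + (11 + 0)²/2 = -3 + (½)*11² = -3 + (½)*121 = -3 + 121/2 = 115/2 ≈ 57.500)
k = 11
O(U, Q) = Q - 6*U (O(U, Q) = -6*U + Q = Q - 6*U)
(137351 + O(k, Z)) - 266893 = (137351 + (115/2 - 6*11)) - 266893 = (137351 + (115/2 - 66)) - 266893 = (137351 - 17/2) - 266893 = 274685/2 - 266893 = -259101/2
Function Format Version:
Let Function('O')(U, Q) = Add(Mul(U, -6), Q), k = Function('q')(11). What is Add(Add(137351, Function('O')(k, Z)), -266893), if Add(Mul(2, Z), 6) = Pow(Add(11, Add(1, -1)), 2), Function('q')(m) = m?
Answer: Rational(-259101, 2) ≈ -1.2955e+5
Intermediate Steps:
Z = Rational(115, 2) (Z = Add(-3, Mul(Rational(1, 2), Pow(Add(11, Add(1, -1)), 2))) = Add(-3, Mul(Rational(1, 2), Pow(Add(11, 0), 2))) = Add(-3, Mul(Rational(1, 2), Pow(11, 2))) = Add(-3, Mul(Rational(1, 2), 121)) = Add(-3, Rational(121, 2)) = Rational(115, 2) ≈ 57.500)
k = 11
Function('O')(U, Q) = Add(Q, Mul(-6, U)) (Function('O')(U, Q) = Add(Mul(-6, U), Q) = Add(Q, Mul(-6, U)))
Add(Add(137351, Function('O')(k, Z)), -266893) = Add(Add(137351, Add(Rational(115, 2), Mul(-6, 11))), -266893) = Add(Add(137351, Add(Rational(115, 2), -66)), -266893) = Add(Add(137351, Rational(-17, 2)), -266893) = Add(Rational(274685, 2), -266893) = Rational(-259101, 2)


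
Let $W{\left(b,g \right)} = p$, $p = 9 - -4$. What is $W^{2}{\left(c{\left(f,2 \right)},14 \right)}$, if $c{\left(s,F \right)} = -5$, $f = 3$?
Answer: $169$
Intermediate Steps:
$p = 13$ ($p = 9 + 4 = 13$)
$W{\left(b,g \right)} = 13$
$W^{2}{\left(c{\left(f,2 \right)},14 \right)} = 13^{2} = 169$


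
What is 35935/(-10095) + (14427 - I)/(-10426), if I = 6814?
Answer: -90302309/21050094 ≈ -4.2899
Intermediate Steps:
35935/(-10095) + (14427 - I)/(-10426) = 35935/(-10095) + (14427 - 1*6814)/(-10426) = 35935*(-1/10095) + (14427 - 6814)*(-1/10426) = -7187/2019 + 7613*(-1/10426) = -7187/2019 - 7613/10426 = -90302309/21050094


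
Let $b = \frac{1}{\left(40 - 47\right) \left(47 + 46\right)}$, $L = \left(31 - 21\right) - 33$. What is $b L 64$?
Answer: $\frac{1472}{651} \approx 2.2611$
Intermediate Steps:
$L = -23$ ($L = 10 - 33 = -23$)
$b = - \frac{1}{651}$ ($b = \frac{1}{\left(-7\right) 93} = \frac{1}{-651} = - \frac{1}{651} \approx -0.0015361$)
$b L 64 = \left(- \frac{1}{651}\right) \left(-23\right) 64 = \frac{23}{651} \cdot 64 = \frac{1472}{651}$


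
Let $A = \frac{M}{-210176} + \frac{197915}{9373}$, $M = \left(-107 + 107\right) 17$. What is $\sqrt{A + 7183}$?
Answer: $\frac{3 \sqrt{70322675878}}{9373} \approx 84.877$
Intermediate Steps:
$M = 0$ ($M = 0 \cdot 17 = 0$)
$A = \frac{197915}{9373}$ ($A = \frac{0}{-210176} + \frac{197915}{9373} = 0 \left(- \frac{1}{210176}\right) + 197915 \cdot \frac{1}{9373} = 0 + \frac{197915}{9373} = \frac{197915}{9373} \approx 21.115$)
$\sqrt{A + 7183} = \sqrt{\frac{197915}{9373} + 7183} = \sqrt{\frac{67524174}{9373}} = \frac{3 \sqrt{70322675878}}{9373}$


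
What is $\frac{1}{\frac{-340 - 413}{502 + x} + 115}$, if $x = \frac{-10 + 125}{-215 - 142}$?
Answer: $\frac{179099}{20327564} \approx 0.0088106$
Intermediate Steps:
$x = - \frac{115}{357}$ ($x = \frac{115}{-357} = 115 \left(- \frac{1}{357}\right) = - \frac{115}{357} \approx -0.32213$)
$\frac{1}{\frac{-340 - 413}{502 + x} + 115} = \frac{1}{\frac{-340 - 413}{502 - \frac{115}{357}} + 115} = \frac{1}{- \frac{753}{\frac{179099}{357}} + 115} = \frac{1}{\left(-753\right) \frac{357}{179099} + 115} = \frac{1}{- \frac{268821}{179099} + 115} = \frac{1}{\frac{20327564}{179099}} = \frac{179099}{20327564}$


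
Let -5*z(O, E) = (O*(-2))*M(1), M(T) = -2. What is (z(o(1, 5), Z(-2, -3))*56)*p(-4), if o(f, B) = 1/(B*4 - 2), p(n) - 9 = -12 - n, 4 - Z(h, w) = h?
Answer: -112/45 ≈ -2.4889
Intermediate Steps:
Z(h, w) = 4 - h
p(n) = -3 - n (p(n) = 9 + (-12 - n) = -3 - n)
o(f, B) = 1/(-2 + 4*B) (o(f, B) = 1/(4*B - 2) = 1/(-2 + 4*B))
z(O, E) = -4*O/5 (z(O, E) = -O*(-2)*(-2)/5 = -(-2*O)*(-2)/5 = -4*O/5)
(z(o(1, 5), Z(-2, -3))*56)*p(-4) = (-2/(5*(-1 + 2*5))*56)*(-3 - 1*(-4)) = (-2/(5*(-1 + 10))*56)*(-3 + 4) = (-2/(5*9)*56)*1 = (-4/5*1/18*56)*1 = -2/45*56*1 = -112/45*1 = -112/45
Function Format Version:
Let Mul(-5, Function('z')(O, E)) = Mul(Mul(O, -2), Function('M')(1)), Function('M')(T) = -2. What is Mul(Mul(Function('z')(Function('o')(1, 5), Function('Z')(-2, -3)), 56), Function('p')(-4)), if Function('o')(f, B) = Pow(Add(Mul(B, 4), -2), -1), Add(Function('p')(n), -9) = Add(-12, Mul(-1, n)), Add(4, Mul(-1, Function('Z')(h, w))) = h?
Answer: Rational(-112, 45) ≈ -2.4889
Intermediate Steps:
Function('Z')(h, w) = Add(4, Mul(-1, h))
Function('p')(n) = Add(-3, Mul(-1, n)) (Function('p')(n) = Add(9, Add(-12, Mul(-1, n))) = Add(-3, Mul(-1, n)))
Function('o')(f, B) = Pow(Add(-2, Mul(4, B)), -1) (Function('o')(f, B) = Pow(Add(Mul(4, B), -2), -1) = Pow(Add(-2, Mul(4, B)), -1))
Function('z')(O, E) = Mul(Rational(-4, 5), O) (Function('z')(O, E) = Mul(Rational(-1, 5), Mul(Mul(O, -2), -2)) = Mul(Rational(-1, 5), Mul(Mul(-2, O), -2)) = Mul(Rational(-1, 5), Mul(4, O)) = Mul(Rational(-4, 5), O))
Mul(Mul(Function('z')(Function('o')(1, 5), Function('Z')(-2, -3)), 56), Function('p')(-4)) = Mul(Mul(Mul(Rational(-4, 5), Mul(Rational(1, 2), Pow(Add(-1, Mul(2, 5)), -1))), 56), Add(-3, Mul(-1, -4))) = Mul(Mul(Mul(Rational(-4, 5), Mul(Rational(1, 2), Pow(Add(-1, 10), -1))), 56), Add(-3, 4)) = Mul(Mul(Mul(Rational(-4, 5), Mul(Rational(1, 2), Pow(9, -1))), 56), 1) = Mul(Mul(Mul(Rational(-4, 5), Mul(Rational(1, 2), Rational(1, 9))), 56), 1) = Mul(Mul(Mul(Rational(-4, 5), Rational(1, 18)), 56), 1) = Mul(Mul(Rational(-2, 45), 56), 1) = Mul(Rational(-112, 45), 1) = Rational(-112, 45)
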